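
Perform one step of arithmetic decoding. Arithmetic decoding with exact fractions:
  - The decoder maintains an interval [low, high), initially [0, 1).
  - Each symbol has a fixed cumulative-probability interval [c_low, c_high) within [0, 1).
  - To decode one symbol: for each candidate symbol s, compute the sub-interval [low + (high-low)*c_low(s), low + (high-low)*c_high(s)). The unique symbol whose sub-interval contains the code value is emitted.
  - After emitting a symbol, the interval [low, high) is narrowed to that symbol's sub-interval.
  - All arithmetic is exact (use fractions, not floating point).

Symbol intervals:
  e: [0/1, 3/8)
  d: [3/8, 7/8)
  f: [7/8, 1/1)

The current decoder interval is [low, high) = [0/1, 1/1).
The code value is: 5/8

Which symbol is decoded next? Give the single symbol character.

Interval width = high − low = 1/1 − 0/1 = 1/1
Scaled code = (code − low) / width = (5/8 − 0/1) / 1/1 = 5/8
  e: [0/1, 3/8) 
  d: [3/8, 7/8) ← scaled code falls here ✓
  f: [7/8, 1/1) 

Answer: d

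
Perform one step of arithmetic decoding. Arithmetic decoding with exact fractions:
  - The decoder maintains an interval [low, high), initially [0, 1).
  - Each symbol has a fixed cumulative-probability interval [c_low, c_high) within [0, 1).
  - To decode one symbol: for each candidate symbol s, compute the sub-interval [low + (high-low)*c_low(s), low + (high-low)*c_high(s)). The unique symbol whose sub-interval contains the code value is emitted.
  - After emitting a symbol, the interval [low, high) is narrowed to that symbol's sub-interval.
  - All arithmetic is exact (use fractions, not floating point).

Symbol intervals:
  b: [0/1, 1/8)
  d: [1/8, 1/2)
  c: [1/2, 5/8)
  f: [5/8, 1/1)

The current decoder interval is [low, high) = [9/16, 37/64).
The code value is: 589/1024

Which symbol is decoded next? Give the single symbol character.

Interval width = high − low = 37/64 − 9/16 = 1/64
Scaled code = (code − low) / width = (589/1024 − 9/16) / 1/64 = 13/16
  b: [0/1, 1/8) 
  d: [1/8, 1/2) 
  c: [1/2, 5/8) 
  f: [5/8, 1/1) ← scaled code falls here ✓

Answer: f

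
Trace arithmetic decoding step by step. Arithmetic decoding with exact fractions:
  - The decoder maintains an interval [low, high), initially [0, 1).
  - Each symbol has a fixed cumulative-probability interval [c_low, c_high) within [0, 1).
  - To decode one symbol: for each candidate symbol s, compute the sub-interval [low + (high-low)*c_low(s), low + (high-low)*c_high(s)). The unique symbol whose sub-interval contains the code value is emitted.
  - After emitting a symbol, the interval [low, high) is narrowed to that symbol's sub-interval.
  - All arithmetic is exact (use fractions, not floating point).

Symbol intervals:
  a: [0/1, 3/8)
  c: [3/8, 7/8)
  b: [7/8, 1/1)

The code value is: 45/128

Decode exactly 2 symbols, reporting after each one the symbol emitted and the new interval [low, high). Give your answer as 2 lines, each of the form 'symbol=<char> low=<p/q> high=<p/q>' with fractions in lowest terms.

Step 1: interval [0/1, 1/1), width = 1/1 - 0/1 = 1/1
  'a': [0/1 + 1/1*0/1, 0/1 + 1/1*3/8) = [0/1, 3/8) <- contains code 45/128
  'c': [0/1 + 1/1*3/8, 0/1 + 1/1*7/8) = [3/8, 7/8)
  'b': [0/1 + 1/1*7/8, 0/1 + 1/1*1/1) = [7/8, 1/1)
  emit 'a', narrow to [0/1, 3/8)
Step 2: interval [0/1, 3/8), width = 3/8 - 0/1 = 3/8
  'a': [0/1 + 3/8*0/1, 0/1 + 3/8*3/8) = [0/1, 9/64)
  'c': [0/1 + 3/8*3/8, 0/1 + 3/8*7/8) = [9/64, 21/64)
  'b': [0/1 + 3/8*7/8, 0/1 + 3/8*1/1) = [21/64, 3/8) <- contains code 45/128
  emit 'b', narrow to [21/64, 3/8)

Answer: symbol=a low=0/1 high=3/8
symbol=b low=21/64 high=3/8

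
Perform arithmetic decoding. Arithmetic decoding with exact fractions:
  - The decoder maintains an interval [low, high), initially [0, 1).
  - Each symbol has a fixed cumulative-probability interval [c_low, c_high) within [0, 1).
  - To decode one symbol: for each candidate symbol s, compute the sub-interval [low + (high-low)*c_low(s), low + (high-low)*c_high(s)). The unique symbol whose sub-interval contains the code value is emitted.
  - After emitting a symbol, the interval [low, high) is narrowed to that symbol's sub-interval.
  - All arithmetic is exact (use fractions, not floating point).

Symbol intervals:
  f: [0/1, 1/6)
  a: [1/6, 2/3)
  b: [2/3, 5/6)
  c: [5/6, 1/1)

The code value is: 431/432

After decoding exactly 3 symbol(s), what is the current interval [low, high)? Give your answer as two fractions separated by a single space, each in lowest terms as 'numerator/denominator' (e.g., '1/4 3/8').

Step 1: interval [0/1, 1/1), width = 1/1 - 0/1 = 1/1
  'f': [0/1 + 1/1*0/1, 0/1 + 1/1*1/6) = [0/1, 1/6)
  'a': [0/1 + 1/1*1/6, 0/1 + 1/1*2/3) = [1/6, 2/3)
  'b': [0/1 + 1/1*2/3, 0/1 + 1/1*5/6) = [2/3, 5/6)
  'c': [0/1 + 1/1*5/6, 0/1 + 1/1*1/1) = [5/6, 1/1) <- contains code 431/432
  emit 'c', narrow to [5/6, 1/1)
Step 2: interval [5/6, 1/1), width = 1/1 - 5/6 = 1/6
  'f': [5/6 + 1/6*0/1, 5/6 + 1/6*1/6) = [5/6, 31/36)
  'a': [5/6 + 1/6*1/6, 5/6 + 1/6*2/3) = [31/36, 17/18)
  'b': [5/6 + 1/6*2/3, 5/6 + 1/6*5/6) = [17/18, 35/36)
  'c': [5/6 + 1/6*5/6, 5/6 + 1/6*1/1) = [35/36, 1/1) <- contains code 431/432
  emit 'c', narrow to [35/36, 1/1)
Step 3: interval [35/36, 1/1), width = 1/1 - 35/36 = 1/36
  'f': [35/36 + 1/36*0/1, 35/36 + 1/36*1/6) = [35/36, 211/216)
  'a': [35/36 + 1/36*1/6, 35/36 + 1/36*2/3) = [211/216, 107/108)
  'b': [35/36 + 1/36*2/3, 35/36 + 1/36*5/6) = [107/108, 215/216)
  'c': [35/36 + 1/36*5/6, 35/36 + 1/36*1/1) = [215/216, 1/1) <- contains code 431/432
  emit 'c', narrow to [215/216, 1/1)

Answer: 215/216 1/1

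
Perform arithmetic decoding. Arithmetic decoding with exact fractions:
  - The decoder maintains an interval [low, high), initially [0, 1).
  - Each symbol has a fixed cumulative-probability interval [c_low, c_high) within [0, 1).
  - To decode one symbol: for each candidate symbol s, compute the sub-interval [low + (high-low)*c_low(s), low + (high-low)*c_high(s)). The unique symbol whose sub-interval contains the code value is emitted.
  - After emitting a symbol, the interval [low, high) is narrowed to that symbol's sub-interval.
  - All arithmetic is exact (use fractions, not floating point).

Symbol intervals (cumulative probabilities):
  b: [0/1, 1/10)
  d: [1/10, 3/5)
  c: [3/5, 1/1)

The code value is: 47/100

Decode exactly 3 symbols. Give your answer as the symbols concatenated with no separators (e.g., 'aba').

Answer: dcd

Derivation:
Step 1: interval [0/1, 1/1), width = 1/1 - 0/1 = 1/1
  'b': [0/1 + 1/1*0/1, 0/1 + 1/1*1/10) = [0/1, 1/10)
  'd': [0/1 + 1/1*1/10, 0/1 + 1/1*3/5) = [1/10, 3/5) <- contains code 47/100
  'c': [0/1 + 1/1*3/5, 0/1 + 1/1*1/1) = [3/5, 1/1)
  emit 'd', narrow to [1/10, 3/5)
Step 2: interval [1/10, 3/5), width = 3/5 - 1/10 = 1/2
  'b': [1/10 + 1/2*0/1, 1/10 + 1/2*1/10) = [1/10, 3/20)
  'd': [1/10 + 1/2*1/10, 1/10 + 1/2*3/5) = [3/20, 2/5)
  'c': [1/10 + 1/2*3/5, 1/10 + 1/2*1/1) = [2/5, 3/5) <- contains code 47/100
  emit 'c', narrow to [2/5, 3/5)
Step 3: interval [2/5, 3/5), width = 3/5 - 2/5 = 1/5
  'b': [2/5 + 1/5*0/1, 2/5 + 1/5*1/10) = [2/5, 21/50)
  'd': [2/5 + 1/5*1/10, 2/5 + 1/5*3/5) = [21/50, 13/25) <- contains code 47/100
  'c': [2/5 + 1/5*3/5, 2/5 + 1/5*1/1) = [13/25, 3/5)
  emit 'd', narrow to [21/50, 13/25)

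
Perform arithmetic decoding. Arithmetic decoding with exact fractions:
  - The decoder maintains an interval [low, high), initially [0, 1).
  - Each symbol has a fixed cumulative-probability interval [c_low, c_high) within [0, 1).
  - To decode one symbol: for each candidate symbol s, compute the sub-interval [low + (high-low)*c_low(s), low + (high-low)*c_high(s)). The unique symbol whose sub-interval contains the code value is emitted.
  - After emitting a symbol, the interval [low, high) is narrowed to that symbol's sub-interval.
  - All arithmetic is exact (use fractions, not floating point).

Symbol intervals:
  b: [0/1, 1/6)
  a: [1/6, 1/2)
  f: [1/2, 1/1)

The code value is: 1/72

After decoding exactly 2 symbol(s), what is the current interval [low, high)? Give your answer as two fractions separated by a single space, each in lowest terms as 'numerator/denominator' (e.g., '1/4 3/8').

Answer: 0/1 1/36

Derivation:
Step 1: interval [0/1, 1/1), width = 1/1 - 0/1 = 1/1
  'b': [0/1 + 1/1*0/1, 0/1 + 1/1*1/6) = [0/1, 1/6) <- contains code 1/72
  'a': [0/1 + 1/1*1/6, 0/1 + 1/1*1/2) = [1/6, 1/2)
  'f': [0/1 + 1/1*1/2, 0/1 + 1/1*1/1) = [1/2, 1/1)
  emit 'b', narrow to [0/1, 1/6)
Step 2: interval [0/1, 1/6), width = 1/6 - 0/1 = 1/6
  'b': [0/1 + 1/6*0/1, 0/1 + 1/6*1/6) = [0/1, 1/36) <- contains code 1/72
  'a': [0/1 + 1/6*1/6, 0/1 + 1/6*1/2) = [1/36, 1/12)
  'f': [0/1 + 1/6*1/2, 0/1 + 1/6*1/1) = [1/12, 1/6)
  emit 'b', narrow to [0/1, 1/36)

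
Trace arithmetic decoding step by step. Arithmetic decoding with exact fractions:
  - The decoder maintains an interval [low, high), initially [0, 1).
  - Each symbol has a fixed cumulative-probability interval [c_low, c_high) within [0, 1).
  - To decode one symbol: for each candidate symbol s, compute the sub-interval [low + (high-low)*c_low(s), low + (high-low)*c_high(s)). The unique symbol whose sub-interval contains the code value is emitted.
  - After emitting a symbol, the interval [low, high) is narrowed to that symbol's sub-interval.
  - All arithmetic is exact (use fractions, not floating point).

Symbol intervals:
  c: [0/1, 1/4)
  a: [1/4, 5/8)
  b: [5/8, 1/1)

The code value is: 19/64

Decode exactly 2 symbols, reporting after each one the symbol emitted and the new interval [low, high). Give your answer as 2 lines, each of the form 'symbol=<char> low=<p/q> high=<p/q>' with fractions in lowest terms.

Answer: symbol=a low=1/4 high=5/8
symbol=c low=1/4 high=11/32

Derivation:
Step 1: interval [0/1, 1/1), width = 1/1 - 0/1 = 1/1
  'c': [0/1 + 1/1*0/1, 0/1 + 1/1*1/4) = [0/1, 1/4)
  'a': [0/1 + 1/1*1/4, 0/1 + 1/1*5/8) = [1/4, 5/8) <- contains code 19/64
  'b': [0/1 + 1/1*5/8, 0/1 + 1/1*1/1) = [5/8, 1/1)
  emit 'a', narrow to [1/4, 5/8)
Step 2: interval [1/4, 5/8), width = 5/8 - 1/4 = 3/8
  'c': [1/4 + 3/8*0/1, 1/4 + 3/8*1/4) = [1/4, 11/32) <- contains code 19/64
  'a': [1/4 + 3/8*1/4, 1/4 + 3/8*5/8) = [11/32, 31/64)
  'b': [1/4 + 3/8*5/8, 1/4 + 3/8*1/1) = [31/64, 5/8)
  emit 'c', narrow to [1/4, 11/32)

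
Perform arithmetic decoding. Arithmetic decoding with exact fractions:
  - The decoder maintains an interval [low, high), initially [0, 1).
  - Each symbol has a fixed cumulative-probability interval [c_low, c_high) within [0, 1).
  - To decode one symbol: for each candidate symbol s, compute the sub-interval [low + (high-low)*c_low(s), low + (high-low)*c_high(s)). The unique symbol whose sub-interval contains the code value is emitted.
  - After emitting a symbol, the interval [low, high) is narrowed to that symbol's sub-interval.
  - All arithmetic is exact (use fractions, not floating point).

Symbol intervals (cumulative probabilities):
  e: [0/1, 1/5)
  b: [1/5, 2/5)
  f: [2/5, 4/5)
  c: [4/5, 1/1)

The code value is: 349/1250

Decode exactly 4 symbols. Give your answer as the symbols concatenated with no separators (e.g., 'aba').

Answer: bbcc

Derivation:
Step 1: interval [0/1, 1/1), width = 1/1 - 0/1 = 1/1
  'e': [0/1 + 1/1*0/1, 0/1 + 1/1*1/5) = [0/1, 1/5)
  'b': [0/1 + 1/1*1/5, 0/1 + 1/1*2/5) = [1/5, 2/5) <- contains code 349/1250
  'f': [0/1 + 1/1*2/5, 0/1 + 1/1*4/5) = [2/5, 4/5)
  'c': [0/1 + 1/1*4/5, 0/1 + 1/1*1/1) = [4/5, 1/1)
  emit 'b', narrow to [1/5, 2/5)
Step 2: interval [1/5, 2/5), width = 2/5 - 1/5 = 1/5
  'e': [1/5 + 1/5*0/1, 1/5 + 1/5*1/5) = [1/5, 6/25)
  'b': [1/5 + 1/5*1/5, 1/5 + 1/5*2/5) = [6/25, 7/25) <- contains code 349/1250
  'f': [1/5 + 1/5*2/5, 1/5 + 1/5*4/5) = [7/25, 9/25)
  'c': [1/5 + 1/5*4/5, 1/5 + 1/5*1/1) = [9/25, 2/5)
  emit 'b', narrow to [6/25, 7/25)
Step 3: interval [6/25, 7/25), width = 7/25 - 6/25 = 1/25
  'e': [6/25 + 1/25*0/1, 6/25 + 1/25*1/5) = [6/25, 31/125)
  'b': [6/25 + 1/25*1/5, 6/25 + 1/25*2/5) = [31/125, 32/125)
  'f': [6/25 + 1/25*2/5, 6/25 + 1/25*4/5) = [32/125, 34/125)
  'c': [6/25 + 1/25*4/5, 6/25 + 1/25*1/1) = [34/125, 7/25) <- contains code 349/1250
  emit 'c', narrow to [34/125, 7/25)
Step 4: interval [34/125, 7/25), width = 7/25 - 34/125 = 1/125
  'e': [34/125 + 1/125*0/1, 34/125 + 1/125*1/5) = [34/125, 171/625)
  'b': [34/125 + 1/125*1/5, 34/125 + 1/125*2/5) = [171/625, 172/625)
  'f': [34/125 + 1/125*2/5, 34/125 + 1/125*4/5) = [172/625, 174/625)
  'c': [34/125 + 1/125*4/5, 34/125 + 1/125*1/1) = [174/625, 7/25) <- contains code 349/1250
  emit 'c', narrow to [174/625, 7/25)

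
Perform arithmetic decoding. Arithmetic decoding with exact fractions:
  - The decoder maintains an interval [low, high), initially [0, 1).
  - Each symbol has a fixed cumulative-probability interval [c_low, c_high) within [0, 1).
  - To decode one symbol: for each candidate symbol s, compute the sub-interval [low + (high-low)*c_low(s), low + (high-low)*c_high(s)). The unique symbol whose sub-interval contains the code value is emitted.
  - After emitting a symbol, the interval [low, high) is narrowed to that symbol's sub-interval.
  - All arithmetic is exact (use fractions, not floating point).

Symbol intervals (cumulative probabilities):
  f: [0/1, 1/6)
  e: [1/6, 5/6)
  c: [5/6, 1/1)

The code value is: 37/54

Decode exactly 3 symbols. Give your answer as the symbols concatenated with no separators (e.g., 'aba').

Answer: eec

Derivation:
Step 1: interval [0/1, 1/1), width = 1/1 - 0/1 = 1/1
  'f': [0/1 + 1/1*0/1, 0/1 + 1/1*1/6) = [0/1, 1/6)
  'e': [0/1 + 1/1*1/6, 0/1 + 1/1*5/6) = [1/6, 5/6) <- contains code 37/54
  'c': [0/1 + 1/1*5/6, 0/1 + 1/1*1/1) = [5/6, 1/1)
  emit 'e', narrow to [1/6, 5/6)
Step 2: interval [1/6, 5/6), width = 5/6 - 1/6 = 2/3
  'f': [1/6 + 2/3*0/1, 1/6 + 2/3*1/6) = [1/6, 5/18)
  'e': [1/6 + 2/3*1/6, 1/6 + 2/3*5/6) = [5/18, 13/18) <- contains code 37/54
  'c': [1/6 + 2/3*5/6, 1/6 + 2/3*1/1) = [13/18, 5/6)
  emit 'e', narrow to [5/18, 13/18)
Step 3: interval [5/18, 13/18), width = 13/18 - 5/18 = 4/9
  'f': [5/18 + 4/9*0/1, 5/18 + 4/9*1/6) = [5/18, 19/54)
  'e': [5/18 + 4/9*1/6, 5/18 + 4/9*5/6) = [19/54, 35/54)
  'c': [5/18 + 4/9*5/6, 5/18 + 4/9*1/1) = [35/54, 13/18) <- contains code 37/54
  emit 'c', narrow to [35/54, 13/18)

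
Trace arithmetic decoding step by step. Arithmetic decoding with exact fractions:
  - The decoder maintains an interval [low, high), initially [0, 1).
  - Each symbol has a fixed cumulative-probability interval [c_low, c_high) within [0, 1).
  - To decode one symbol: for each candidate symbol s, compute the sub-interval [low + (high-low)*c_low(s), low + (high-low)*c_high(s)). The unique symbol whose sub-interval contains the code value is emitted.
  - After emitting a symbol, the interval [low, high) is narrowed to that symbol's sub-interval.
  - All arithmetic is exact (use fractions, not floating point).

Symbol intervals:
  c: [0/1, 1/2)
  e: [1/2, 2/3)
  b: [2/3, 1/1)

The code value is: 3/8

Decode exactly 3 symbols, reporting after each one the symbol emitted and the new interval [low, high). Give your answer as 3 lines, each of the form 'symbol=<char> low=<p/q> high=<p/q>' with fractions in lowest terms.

Step 1: interval [0/1, 1/1), width = 1/1 - 0/1 = 1/1
  'c': [0/1 + 1/1*0/1, 0/1 + 1/1*1/2) = [0/1, 1/2) <- contains code 3/8
  'e': [0/1 + 1/1*1/2, 0/1 + 1/1*2/3) = [1/2, 2/3)
  'b': [0/1 + 1/1*2/3, 0/1 + 1/1*1/1) = [2/3, 1/1)
  emit 'c', narrow to [0/1, 1/2)
Step 2: interval [0/1, 1/2), width = 1/2 - 0/1 = 1/2
  'c': [0/1 + 1/2*0/1, 0/1 + 1/2*1/2) = [0/1, 1/4)
  'e': [0/1 + 1/2*1/2, 0/1 + 1/2*2/3) = [1/4, 1/3)
  'b': [0/1 + 1/2*2/3, 0/1 + 1/2*1/1) = [1/3, 1/2) <- contains code 3/8
  emit 'b', narrow to [1/3, 1/2)
Step 3: interval [1/3, 1/2), width = 1/2 - 1/3 = 1/6
  'c': [1/3 + 1/6*0/1, 1/3 + 1/6*1/2) = [1/3, 5/12) <- contains code 3/8
  'e': [1/3 + 1/6*1/2, 1/3 + 1/6*2/3) = [5/12, 4/9)
  'b': [1/3 + 1/6*2/3, 1/3 + 1/6*1/1) = [4/9, 1/2)
  emit 'c', narrow to [1/3, 5/12)

Answer: symbol=c low=0/1 high=1/2
symbol=b low=1/3 high=1/2
symbol=c low=1/3 high=5/12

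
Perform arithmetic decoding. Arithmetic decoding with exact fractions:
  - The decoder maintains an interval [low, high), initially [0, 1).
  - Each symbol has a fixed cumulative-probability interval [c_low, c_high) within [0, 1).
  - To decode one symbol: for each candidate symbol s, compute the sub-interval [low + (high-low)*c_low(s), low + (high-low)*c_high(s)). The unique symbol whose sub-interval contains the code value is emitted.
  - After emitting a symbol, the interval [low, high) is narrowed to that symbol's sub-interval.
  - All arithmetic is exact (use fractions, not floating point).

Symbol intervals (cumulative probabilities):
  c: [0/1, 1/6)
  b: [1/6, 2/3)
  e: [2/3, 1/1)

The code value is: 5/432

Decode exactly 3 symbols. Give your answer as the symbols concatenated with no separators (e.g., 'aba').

Step 1: interval [0/1, 1/1), width = 1/1 - 0/1 = 1/1
  'c': [0/1 + 1/1*0/1, 0/1 + 1/1*1/6) = [0/1, 1/6) <- contains code 5/432
  'b': [0/1 + 1/1*1/6, 0/1 + 1/1*2/3) = [1/6, 2/3)
  'e': [0/1 + 1/1*2/3, 0/1 + 1/1*1/1) = [2/3, 1/1)
  emit 'c', narrow to [0/1, 1/6)
Step 2: interval [0/1, 1/6), width = 1/6 - 0/1 = 1/6
  'c': [0/1 + 1/6*0/1, 0/1 + 1/6*1/6) = [0/1, 1/36) <- contains code 5/432
  'b': [0/1 + 1/6*1/6, 0/1 + 1/6*2/3) = [1/36, 1/9)
  'e': [0/1 + 1/6*2/3, 0/1 + 1/6*1/1) = [1/9, 1/6)
  emit 'c', narrow to [0/1, 1/36)
Step 3: interval [0/1, 1/36), width = 1/36 - 0/1 = 1/36
  'c': [0/1 + 1/36*0/1, 0/1 + 1/36*1/6) = [0/1, 1/216)
  'b': [0/1 + 1/36*1/6, 0/1 + 1/36*2/3) = [1/216, 1/54) <- contains code 5/432
  'e': [0/1 + 1/36*2/3, 0/1 + 1/36*1/1) = [1/54, 1/36)
  emit 'b', narrow to [1/216, 1/54)

Answer: ccb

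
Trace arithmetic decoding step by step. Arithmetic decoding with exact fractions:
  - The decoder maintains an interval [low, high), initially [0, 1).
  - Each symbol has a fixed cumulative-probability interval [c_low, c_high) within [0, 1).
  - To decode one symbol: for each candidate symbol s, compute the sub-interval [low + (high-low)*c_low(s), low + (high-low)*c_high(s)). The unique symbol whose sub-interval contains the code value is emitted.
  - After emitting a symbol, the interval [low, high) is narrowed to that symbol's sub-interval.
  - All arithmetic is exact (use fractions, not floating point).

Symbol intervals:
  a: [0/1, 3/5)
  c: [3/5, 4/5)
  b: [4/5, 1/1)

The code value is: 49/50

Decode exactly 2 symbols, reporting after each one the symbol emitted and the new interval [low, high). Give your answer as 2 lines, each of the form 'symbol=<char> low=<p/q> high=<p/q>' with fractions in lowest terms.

Answer: symbol=b low=4/5 high=1/1
symbol=b low=24/25 high=1/1

Derivation:
Step 1: interval [0/1, 1/1), width = 1/1 - 0/1 = 1/1
  'a': [0/1 + 1/1*0/1, 0/1 + 1/1*3/5) = [0/1, 3/5)
  'c': [0/1 + 1/1*3/5, 0/1 + 1/1*4/5) = [3/5, 4/5)
  'b': [0/1 + 1/1*4/5, 0/1 + 1/1*1/1) = [4/5, 1/1) <- contains code 49/50
  emit 'b', narrow to [4/5, 1/1)
Step 2: interval [4/5, 1/1), width = 1/1 - 4/5 = 1/5
  'a': [4/5 + 1/5*0/1, 4/5 + 1/5*3/5) = [4/5, 23/25)
  'c': [4/5 + 1/5*3/5, 4/5 + 1/5*4/5) = [23/25, 24/25)
  'b': [4/5 + 1/5*4/5, 4/5 + 1/5*1/1) = [24/25, 1/1) <- contains code 49/50
  emit 'b', narrow to [24/25, 1/1)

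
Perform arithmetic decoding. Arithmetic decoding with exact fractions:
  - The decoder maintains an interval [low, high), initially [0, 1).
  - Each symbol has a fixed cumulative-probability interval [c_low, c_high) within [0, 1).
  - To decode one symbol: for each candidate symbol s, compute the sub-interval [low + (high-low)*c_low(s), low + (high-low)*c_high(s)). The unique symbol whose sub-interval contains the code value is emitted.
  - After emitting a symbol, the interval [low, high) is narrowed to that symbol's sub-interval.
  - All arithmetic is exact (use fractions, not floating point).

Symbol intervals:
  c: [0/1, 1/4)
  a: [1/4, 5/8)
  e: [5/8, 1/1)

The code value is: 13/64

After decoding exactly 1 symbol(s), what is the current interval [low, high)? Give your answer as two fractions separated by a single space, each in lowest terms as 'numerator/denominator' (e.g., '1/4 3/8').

Step 1: interval [0/1, 1/1), width = 1/1 - 0/1 = 1/1
  'c': [0/1 + 1/1*0/1, 0/1 + 1/1*1/4) = [0/1, 1/4) <- contains code 13/64
  'a': [0/1 + 1/1*1/4, 0/1 + 1/1*5/8) = [1/4, 5/8)
  'e': [0/1 + 1/1*5/8, 0/1 + 1/1*1/1) = [5/8, 1/1)
  emit 'c', narrow to [0/1, 1/4)

Answer: 0/1 1/4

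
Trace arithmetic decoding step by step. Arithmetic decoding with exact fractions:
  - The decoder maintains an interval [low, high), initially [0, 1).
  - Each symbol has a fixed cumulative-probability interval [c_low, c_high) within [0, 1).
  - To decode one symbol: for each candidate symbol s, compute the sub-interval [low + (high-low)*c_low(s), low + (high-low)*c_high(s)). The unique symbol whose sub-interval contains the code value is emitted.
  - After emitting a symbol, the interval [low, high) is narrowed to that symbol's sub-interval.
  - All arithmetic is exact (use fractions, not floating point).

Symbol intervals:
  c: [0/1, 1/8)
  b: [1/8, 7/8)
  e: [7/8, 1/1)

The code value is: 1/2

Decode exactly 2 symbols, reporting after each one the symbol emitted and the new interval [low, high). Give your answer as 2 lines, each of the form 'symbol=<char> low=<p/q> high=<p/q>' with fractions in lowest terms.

Answer: symbol=b low=1/8 high=7/8
symbol=b low=7/32 high=25/32

Derivation:
Step 1: interval [0/1, 1/1), width = 1/1 - 0/1 = 1/1
  'c': [0/1 + 1/1*0/1, 0/1 + 1/1*1/8) = [0/1, 1/8)
  'b': [0/1 + 1/1*1/8, 0/1 + 1/1*7/8) = [1/8, 7/8) <- contains code 1/2
  'e': [0/1 + 1/1*7/8, 0/1 + 1/1*1/1) = [7/8, 1/1)
  emit 'b', narrow to [1/8, 7/8)
Step 2: interval [1/8, 7/8), width = 7/8 - 1/8 = 3/4
  'c': [1/8 + 3/4*0/1, 1/8 + 3/4*1/8) = [1/8, 7/32)
  'b': [1/8 + 3/4*1/8, 1/8 + 3/4*7/8) = [7/32, 25/32) <- contains code 1/2
  'e': [1/8 + 3/4*7/8, 1/8 + 3/4*1/1) = [25/32, 7/8)
  emit 'b', narrow to [7/32, 25/32)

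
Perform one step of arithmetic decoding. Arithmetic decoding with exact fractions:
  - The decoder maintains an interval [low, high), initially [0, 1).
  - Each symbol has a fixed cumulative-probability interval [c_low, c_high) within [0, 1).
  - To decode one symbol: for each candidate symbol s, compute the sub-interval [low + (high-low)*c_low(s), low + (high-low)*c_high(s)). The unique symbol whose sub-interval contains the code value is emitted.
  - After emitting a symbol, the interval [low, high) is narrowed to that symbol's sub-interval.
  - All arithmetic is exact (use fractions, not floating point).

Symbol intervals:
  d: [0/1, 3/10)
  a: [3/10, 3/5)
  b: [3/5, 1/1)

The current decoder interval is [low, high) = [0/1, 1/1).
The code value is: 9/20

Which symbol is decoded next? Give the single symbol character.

Interval width = high − low = 1/1 − 0/1 = 1/1
Scaled code = (code − low) / width = (9/20 − 0/1) / 1/1 = 9/20
  d: [0/1, 3/10) 
  a: [3/10, 3/5) ← scaled code falls here ✓
  b: [3/5, 1/1) 

Answer: a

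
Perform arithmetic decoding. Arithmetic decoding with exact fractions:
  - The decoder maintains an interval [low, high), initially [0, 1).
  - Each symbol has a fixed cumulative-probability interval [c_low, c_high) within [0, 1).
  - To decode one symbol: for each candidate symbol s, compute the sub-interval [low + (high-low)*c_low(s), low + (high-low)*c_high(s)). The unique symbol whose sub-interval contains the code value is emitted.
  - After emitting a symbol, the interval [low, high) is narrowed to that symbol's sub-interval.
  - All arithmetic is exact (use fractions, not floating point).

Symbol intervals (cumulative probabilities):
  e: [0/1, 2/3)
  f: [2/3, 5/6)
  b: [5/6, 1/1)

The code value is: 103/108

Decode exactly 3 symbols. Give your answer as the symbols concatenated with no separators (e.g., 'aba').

Answer: bfe

Derivation:
Step 1: interval [0/1, 1/1), width = 1/1 - 0/1 = 1/1
  'e': [0/1 + 1/1*0/1, 0/1 + 1/1*2/3) = [0/1, 2/3)
  'f': [0/1 + 1/1*2/3, 0/1 + 1/1*5/6) = [2/3, 5/6)
  'b': [0/1 + 1/1*5/6, 0/1 + 1/1*1/1) = [5/6, 1/1) <- contains code 103/108
  emit 'b', narrow to [5/6, 1/1)
Step 2: interval [5/6, 1/1), width = 1/1 - 5/6 = 1/6
  'e': [5/6 + 1/6*0/1, 5/6 + 1/6*2/3) = [5/6, 17/18)
  'f': [5/6 + 1/6*2/3, 5/6 + 1/6*5/6) = [17/18, 35/36) <- contains code 103/108
  'b': [5/6 + 1/6*5/6, 5/6 + 1/6*1/1) = [35/36, 1/1)
  emit 'f', narrow to [17/18, 35/36)
Step 3: interval [17/18, 35/36), width = 35/36 - 17/18 = 1/36
  'e': [17/18 + 1/36*0/1, 17/18 + 1/36*2/3) = [17/18, 26/27) <- contains code 103/108
  'f': [17/18 + 1/36*2/3, 17/18 + 1/36*5/6) = [26/27, 209/216)
  'b': [17/18 + 1/36*5/6, 17/18 + 1/36*1/1) = [209/216, 35/36)
  emit 'e', narrow to [17/18, 26/27)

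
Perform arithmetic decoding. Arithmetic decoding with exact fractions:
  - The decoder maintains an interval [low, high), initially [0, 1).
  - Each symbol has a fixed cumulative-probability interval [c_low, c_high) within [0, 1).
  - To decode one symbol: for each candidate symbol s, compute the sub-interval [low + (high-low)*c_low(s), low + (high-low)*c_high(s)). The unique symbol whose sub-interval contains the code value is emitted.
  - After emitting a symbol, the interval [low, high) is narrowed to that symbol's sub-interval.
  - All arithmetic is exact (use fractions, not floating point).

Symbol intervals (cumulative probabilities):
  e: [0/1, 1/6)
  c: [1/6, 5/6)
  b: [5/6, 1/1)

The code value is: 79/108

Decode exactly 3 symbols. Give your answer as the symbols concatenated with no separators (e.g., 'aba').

Answer: cbe

Derivation:
Step 1: interval [0/1, 1/1), width = 1/1 - 0/1 = 1/1
  'e': [0/1 + 1/1*0/1, 0/1 + 1/1*1/6) = [0/1, 1/6)
  'c': [0/1 + 1/1*1/6, 0/1 + 1/1*5/6) = [1/6, 5/6) <- contains code 79/108
  'b': [0/1 + 1/1*5/6, 0/1 + 1/1*1/1) = [5/6, 1/1)
  emit 'c', narrow to [1/6, 5/6)
Step 2: interval [1/6, 5/6), width = 5/6 - 1/6 = 2/3
  'e': [1/6 + 2/3*0/1, 1/6 + 2/3*1/6) = [1/6, 5/18)
  'c': [1/6 + 2/3*1/6, 1/6 + 2/3*5/6) = [5/18, 13/18)
  'b': [1/6 + 2/3*5/6, 1/6 + 2/3*1/1) = [13/18, 5/6) <- contains code 79/108
  emit 'b', narrow to [13/18, 5/6)
Step 3: interval [13/18, 5/6), width = 5/6 - 13/18 = 1/9
  'e': [13/18 + 1/9*0/1, 13/18 + 1/9*1/6) = [13/18, 20/27) <- contains code 79/108
  'c': [13/18 + 1/9*1/6, 13/18 + 1/9*5/6) = [20/27, 22/27)
  'b': [13/18 + 1/9*5/6, 13/18 + 1/9*1/1) = [22/27, 5/6)
  emit 'e', narrow to [13/18, 20/27)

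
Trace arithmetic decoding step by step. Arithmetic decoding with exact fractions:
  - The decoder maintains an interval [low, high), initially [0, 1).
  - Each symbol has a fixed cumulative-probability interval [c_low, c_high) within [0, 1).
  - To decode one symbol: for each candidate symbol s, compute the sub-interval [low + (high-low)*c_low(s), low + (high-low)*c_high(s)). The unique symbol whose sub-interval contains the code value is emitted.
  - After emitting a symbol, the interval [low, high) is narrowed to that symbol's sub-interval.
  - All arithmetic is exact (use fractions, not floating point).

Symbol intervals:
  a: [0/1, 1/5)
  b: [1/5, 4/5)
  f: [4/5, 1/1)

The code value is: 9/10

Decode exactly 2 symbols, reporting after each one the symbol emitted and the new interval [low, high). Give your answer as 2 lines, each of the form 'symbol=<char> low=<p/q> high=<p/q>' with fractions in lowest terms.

Step 1: interval [0/1, 1/1), width = 1/1 - 0/1 = 1/1
  'a': [0/1 + 1/1*0/1, 0/1 + 1/1*1/5) = [0/1, 1/5)
  'b': [0/1 + 1/1*1/5, 0/1 + 1/1*4/5) = [1/5, 4/5)
  'f': [0/1 + 1/1*4/5, 0/1 + 1/1*1/1) = [4/5, 1/1) <- contains code 9/10
  emit 'f', narrow to [4/5, 1/1)
Step 2: interval [4/5, 1/1), width = 1/1 - 4/5 = 1/5
  'a': [4/5 + 1/5*0/1, 4/5 + 1/5*1/5) = [4/5, 21/25)
  'b': [4/5 + 1/5*1/5, 4/5 + 1/5*4/5) = [21/25, 24/25) <- contains code 9/10
  'f': [4/5 + 1/5*4/5, 4/5 + 1/5*1/1) = [24/25, 1/1)
  emit 'b', narrow to [21/25, 24/25)

Answer: symbol=f low=4/5 high=1/1
symbol=b low=21/25 high=24/25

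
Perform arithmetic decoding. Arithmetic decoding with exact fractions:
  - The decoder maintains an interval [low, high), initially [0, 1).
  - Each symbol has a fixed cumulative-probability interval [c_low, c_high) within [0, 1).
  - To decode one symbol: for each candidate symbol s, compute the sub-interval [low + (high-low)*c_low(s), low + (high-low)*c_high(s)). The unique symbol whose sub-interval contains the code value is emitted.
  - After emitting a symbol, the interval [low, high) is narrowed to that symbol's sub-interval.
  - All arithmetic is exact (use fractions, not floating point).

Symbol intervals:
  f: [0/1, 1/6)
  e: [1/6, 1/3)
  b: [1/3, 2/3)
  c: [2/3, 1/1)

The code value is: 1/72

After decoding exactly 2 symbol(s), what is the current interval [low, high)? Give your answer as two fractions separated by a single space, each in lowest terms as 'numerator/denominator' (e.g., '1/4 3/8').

Answer: 0/1 1/36

Derivation:
Step 1: interval [0/1, 1/1), width = 1/1 - 0/1 = 1/1
  'f': [0/1 + 1/1*0/1, 0/1 + 1/1*1/6) = [0/1, 1/6) <- contains code 1/72
  'e': [0/1 + 1/1*1/6, 0/1 + 1/1*1/3) = [1/6, 1/3)
  'b': [0/1 + 1/1*1/3, 0/1 + 1/1*2/3) = [1/3, 2/3)
  'c': [0/1 + 1/1*2/3, 0/1 + 1/1*1/1) = [2/3, 1/1)
  emit 'f', narrow to [0/1, 1/6)
Step 2: interval [0/1, 1/6), width = 1/6 - 0/1 = 1/6
  'f': [0/1 + 1/6*0/1, 0/1 + 1/6*1/6) = [0/1, 1/36) <- contains code 1/72
  'e': [0/1 + 1/6*1/6, 0/1 + 1/6*1/3) = [1/36, 1/18)
  'b': [0/1 + 1/6*1/3, 0/1 + 1/6*2/3) = [1/18, 1/9)
  'c': [0/1 + 1/6*2/3, 0/1 + 1/6*1/1) = [1/9, 1/6)
  emit 'f', narrow to [0/1, 1/36)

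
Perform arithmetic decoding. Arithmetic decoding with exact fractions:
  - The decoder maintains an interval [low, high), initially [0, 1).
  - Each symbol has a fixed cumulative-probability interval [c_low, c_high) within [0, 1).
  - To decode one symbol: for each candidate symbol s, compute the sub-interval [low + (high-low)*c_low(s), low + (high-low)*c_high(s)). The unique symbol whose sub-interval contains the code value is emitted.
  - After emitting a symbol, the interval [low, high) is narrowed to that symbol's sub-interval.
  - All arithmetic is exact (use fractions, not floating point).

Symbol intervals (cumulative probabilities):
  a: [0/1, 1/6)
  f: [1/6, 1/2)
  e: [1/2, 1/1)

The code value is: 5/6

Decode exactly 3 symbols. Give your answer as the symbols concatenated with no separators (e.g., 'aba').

Step 1: interval [0/1, 1/1), width = 1/1 - 0/1 = 1/1
  'a': [0/1 + 1/1*0/1, 0/1 + 1/1*1/6) = [0/1, 1/6)
  'f': [0/1 + 1/1*1/6, 0/1 + 1/1*1/2) = [1/6, 1/2)
  'e': [0/1 + 1/1*1/2, 0/1 + 1/1*1/1) = [1/2, 1/1) <- contains code 5/6
  emit 'e', narrow to [1/2, 1/1)
Step 2: interval [1/2, 1/1), width = 1/1 - 1/2 = 1/2
  'a': [1/2 + 1/2*0/1, 1/2 + 1/2*1/6) = [1/2, 7/12)
  'f': [1/2 + 1/2*1/6, 1/2 + 1/2*1/2) = [7/12, 3/4)
  'e': [1/2 + 1/2*1/2, 1/2 + 1/2*1/1) = [3/4, 1/1) <- contains code 5/6
  emit 'e', narrow to [3/4, 1/1)
Step 3: interval [3/4, 1/1), width = 1/1 - 3/4 = 1/4
  'a': [3/4 + 1/4*0/1, 3/4 + 1/4*1/6) = [3/4, 19/24)
  'f': [3/4 + 1/4*1/6, 3/4 + 1/4*1/2) = [19/24, 7/8) <- contains code 5/6
  'e': [3/4 + 1/4*1/2, 3/4 + 1/4*1/1) = [7/8, 1/1)
  emit 'f', narrow to [19/24, 7/8)

Answer: eef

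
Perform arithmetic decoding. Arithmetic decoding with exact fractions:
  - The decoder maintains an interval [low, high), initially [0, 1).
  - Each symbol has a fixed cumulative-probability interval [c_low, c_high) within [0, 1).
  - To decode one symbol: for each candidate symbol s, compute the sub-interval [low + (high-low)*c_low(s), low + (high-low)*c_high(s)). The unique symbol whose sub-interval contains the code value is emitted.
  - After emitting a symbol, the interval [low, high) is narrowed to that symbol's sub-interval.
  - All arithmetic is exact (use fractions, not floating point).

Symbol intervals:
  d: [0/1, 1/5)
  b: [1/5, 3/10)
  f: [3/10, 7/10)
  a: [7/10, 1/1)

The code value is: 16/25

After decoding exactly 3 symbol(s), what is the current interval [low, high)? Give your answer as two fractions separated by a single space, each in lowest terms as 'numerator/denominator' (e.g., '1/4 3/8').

Step 1: interval [0/1, 1/1), width = 1/1 - 0/1 = 1/1
  'd': [0/1 + 1/1*0/1, 0/1 + 1/1*1/5) = [0/1, 1/5)
  'b': [0/1 + 1/1*1/5, 0/1 + 1/1*3/10) = [1/5, 3/10)
  'f': [0/1 + 1/1*3/10, 0/1 + 1/1*7/10) = [3/10, 7/10) <- contains code 16/25
  'a': [0/1 + 1/1*7/10, 0/1 + 1/1*1/1) = [7/10, 1/1)
  emit 'f', narrow to [3/10, 7/10)
Step 2: interval [3/10, 7/10), width = 7/10 - 3/10 = 2/5
  'd': [3/10 + 2/5*0/1, 3/10 + 2/5*1/5) = [3/10, 19/50)
  'b': [3/10 + 2/5*1/5, 3/10 + 2/5*3/10) = [19/50, 21/50)
  'f': [3/10 + 2/5*3/10, 3/10 + 2/5*7/10) = [21/50, 29/50)
  'a': [3/10 + 2/5*7/10, 3/10 + 2/5*1/1) = [29/50, 7/10) <- contains code 16/25
  emit 'a', narrow to [29/50, 7/10)
Step 3: interval [29/50, 7/10), width = 7/10 - 29/50 = 3/25
  'd': [29/50 + 3/25*0/1, 29/50 + 3/25*1/5) = [29/50, 151/250)
  'b': [29/50 + 3/25*1/5, 29/50 + 3/25*3/10) = [151/250, 77/125)
  'f': [29/50 + 3/25*3/10, 29/50 + 3/25*7/10) = [77/125, 83/125) <- contains code 16/25
  'a': [29/50 + 3/25*7/10, 29/50 + 3/25*1/1) = [83/125, 7/10)
  emit 'f', narrow to [77/125, 83/125)

Answer: 77/125 83/125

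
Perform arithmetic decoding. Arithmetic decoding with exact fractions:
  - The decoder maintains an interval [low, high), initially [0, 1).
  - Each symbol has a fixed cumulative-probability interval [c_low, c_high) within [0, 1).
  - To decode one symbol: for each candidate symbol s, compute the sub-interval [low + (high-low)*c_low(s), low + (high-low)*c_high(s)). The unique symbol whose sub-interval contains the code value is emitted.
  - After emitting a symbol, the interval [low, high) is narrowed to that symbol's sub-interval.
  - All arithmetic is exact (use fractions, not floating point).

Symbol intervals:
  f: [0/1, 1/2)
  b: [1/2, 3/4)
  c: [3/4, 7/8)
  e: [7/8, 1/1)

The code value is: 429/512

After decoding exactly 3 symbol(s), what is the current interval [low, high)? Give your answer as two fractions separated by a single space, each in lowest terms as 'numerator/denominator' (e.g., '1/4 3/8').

Answer: 107/128 215/256

Derivation:
Step 1: interval [0/1, 1/1), width = 1/1 - 0/1 = 1/1
  'f': [0/1 + 1/1*0/1, 0/1 + 1/1*1/2) = [0/1, 1/2)
  'b': [0/1 + 1/1*1/2, 0/1 + 1/1*3/4) = [1/2, 3/4)
  'c': [0/1 + 1/1*3/4, 0/1 + 1/1*7/8) = [3/4, 7/8) <- contains code 429/512
  'e': [0/1 + 1/1*7/8, 0/1 + 1/1*1/1) = [7/8, 1/1)
  emit 'c', narrow to [3/4, 7/8)
Step 2: interval [3/4, 7/8), width = 7/8 - 3/4 = 1/8
  'f': [3/4 + 1/8*0/1, 3/4 + 1/8*1/2) = [3/4, 13/16)
  'b': [3/4 + 1/8*1/2, 3/4 + 1/8*3/4) = [13/16, 27/32) <- contains code 429/512
  'c': [3/4 + 1/8*3/4, 3/4 + 1/8*7/8) = [27/32, 55/64)
  'e': [3/4 + 1/8*7/8, 3/4 + 1/8*1/1) = [55/64, 7/8)
  emit 'b', narrow to [13/16, 27/32)
Step 3: interval [13/16, 27/32), width = 27/32 - 13/16 = 1/32
  'f': [13/16 + 1/32*0/1, 13/16 + 1/32*1/2) = [13/16, 53/64)
  'b': [13/16 + 1/32*1/2, 13/16 + 1/32*3/4) = [53/64, 107/128)
  'c': [13/16 + 1/32*3/4, 13/16 + 1/32*7/8) = [107/128, 215/256) <- contains code 429/512
  'e': [13/16 + 1/32*7/8, 13/16 + 1/32*1/1) = [215/256, 27/32)
  emit 'c', narrow to [107/128, 215/256)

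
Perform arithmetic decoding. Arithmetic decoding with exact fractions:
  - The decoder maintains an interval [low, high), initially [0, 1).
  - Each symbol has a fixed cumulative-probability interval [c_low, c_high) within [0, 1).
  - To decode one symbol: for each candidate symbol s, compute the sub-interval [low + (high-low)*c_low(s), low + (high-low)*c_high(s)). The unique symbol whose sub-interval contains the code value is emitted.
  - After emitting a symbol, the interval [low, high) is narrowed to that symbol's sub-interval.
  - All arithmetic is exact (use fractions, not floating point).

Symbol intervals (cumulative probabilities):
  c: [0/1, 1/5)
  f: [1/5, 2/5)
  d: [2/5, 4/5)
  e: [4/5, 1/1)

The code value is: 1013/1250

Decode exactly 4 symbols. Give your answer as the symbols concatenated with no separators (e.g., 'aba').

Answer: ecff

Derivation:
Step 1: interval [0/1, 1/1), width = 1/1 - 0/1 = 1/1
  'c': [0/1 + 1/1*0/1, 0/1 + 1/1*1/5) = [0/1, 1/5)
  'f': [0/1 + 1/1*1/5, 0/1 + 1/1*2/5) = [1/5, 2/5)
  'd': [0/1 + 1/1*2/5, 0/1 + 1/1*4/5) = [2/5, 4/5)
  'e': [0/1 + 1/1*4/5, 0/1 + 1/1*1/1) = [4/5, 1/1) <- contains code 1013/1250
  emit 'e', narrow to [4/5, 1/1)
Step 2: interval [4/5, 1/1), width = 1/1 - 4/5 = 1/5
  'c': [4/5 + 1/5*0/1, 4/5 + 1/5*1/5) = [4/5, 21/25) <- contains code 1013/1250
  'f': [4/5 + 1/5*1/5, 4/5 + 1/5*2/5) = [21/25, 22/25)
  'd': [4/5 + 1/5*2/5, 4/5 + 1/5*4/5) = [22/25, 24/25)
  'e': [4/5 + 1/5*4/5, 4/5 + 1/5*1/1) = [24/25, 1/1)
  emit 'c', narrow to [4/5, 21/25)
Step 3: interval [4/5, 21/25), width = 21/25 - 4/5 = 1/25
  'c': [4/5 + 1/25*0/1, 4/5 + 1/25*1/5) = [4/5, 101/125)
  'f': [4/5 + 1/25*1/5, 4/5 + 1/25*2/5) = [101/125, 102/125) <- contains code 1013/1250
  'd': [4/5 + 1/25*2/5, 4/5 + 1/25*4/5) = [102/125, 104/125)
  'e': [4/5 + 1/25*4/5, 4/5 + 1/25*1/1) = [104/125, 21/25)
  emit 'f', narrow to [101/125, 102/125)
Step 4: interval [101/125, 102/125), width = 102/125 - 101/125 = 1/125
  'c': [101/125 + 1/125*0/1, 101/125 + 1/125*1/5) = [101/125, 506/625)
  'f': [101/125 + 1/125*1/5, 101/125 + 1/125*2/5) = [506/625, 507/625) <- contains code 1013/1250
  'd': [101/125 + 1/125*2/5, 101/125 + 1/125*4/5) = [507/625, 509/625)
  'e': [101/125 + 1/125*4/5, 101/125 + 1/125*1/1) = [509/625, 102/125)
  emit 'f', narrow to [506/625, 507/625)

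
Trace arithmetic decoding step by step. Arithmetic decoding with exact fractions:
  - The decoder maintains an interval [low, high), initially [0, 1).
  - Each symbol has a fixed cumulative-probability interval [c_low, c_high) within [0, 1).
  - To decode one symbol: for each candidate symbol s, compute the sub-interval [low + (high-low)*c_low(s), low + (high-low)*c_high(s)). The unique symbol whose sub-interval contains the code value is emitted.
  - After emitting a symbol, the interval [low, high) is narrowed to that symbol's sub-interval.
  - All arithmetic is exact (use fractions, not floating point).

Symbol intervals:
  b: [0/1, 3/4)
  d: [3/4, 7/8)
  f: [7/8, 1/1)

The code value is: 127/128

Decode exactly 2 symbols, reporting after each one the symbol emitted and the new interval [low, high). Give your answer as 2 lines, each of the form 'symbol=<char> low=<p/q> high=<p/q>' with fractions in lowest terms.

Answer: symbol=f low=7/8 high=1/1
symbol=f low=63/64 high=1/1

Derivation:
Step 1: interval [0/1, 1/1), width = 1/1 - 0/1 = 1/1
  'b': [0/1 + 1/1*0/1, 0/1 + 1/1*3/4) = [0/1, 3/4)
  'd': [0/1 + 1/1*3/4, 0/1 + 1/1*7/8) = [3/4, 7/8)
  'f': [0/1 + 1/1*7/8, 0/1 + 1/1*1/1) = [7/8, 1/1) <- contains code 127/128
  emit 'f', narrow to [7/8, 1/1)
Step 2: interval [7/8, 1/1), width = 1/1 - 7/8 = 1/8
  'b': [7/8 + 1/8*0/1, 7/8 + 1/8*3/4) = [7/8, 31/32)
  'd': [7/8 + 1/8*3/4, 7/8 + 1/8*7/8) = [31/32, 63/64)
  'f': [7/8 + 1/8*7/8, 7/8 + 1/8*1/1) = [63/64, 1/1) <- contains code 127/128
  emit 'f', narrow to [63/64, 1/1)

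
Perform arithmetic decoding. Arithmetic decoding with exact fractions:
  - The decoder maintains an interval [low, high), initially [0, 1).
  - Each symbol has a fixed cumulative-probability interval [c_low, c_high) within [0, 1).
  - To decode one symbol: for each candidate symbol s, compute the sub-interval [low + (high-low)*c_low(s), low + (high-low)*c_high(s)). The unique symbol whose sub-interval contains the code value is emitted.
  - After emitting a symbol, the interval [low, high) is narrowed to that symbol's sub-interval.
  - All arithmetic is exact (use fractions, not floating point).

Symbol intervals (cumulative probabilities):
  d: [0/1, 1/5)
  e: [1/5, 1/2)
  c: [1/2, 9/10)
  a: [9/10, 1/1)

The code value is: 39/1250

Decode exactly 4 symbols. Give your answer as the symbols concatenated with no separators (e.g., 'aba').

Answer: ddcc

Derivation:
Step 1: interval [0/1, 1/1), width = 1/1 - 0/1 = 1/1
  'd': [0/1 + 1/1*0/1, 0/1 + 1/1*1/5) = [0/1, 1/5) <- contains code 39/1250
  'e': [0/1 + 1/1*1/5, 0/1 + 1/1*1/2) = [1/5, 1/2)
  'c': [0/1 + 1/1*1/2, 0/1 + 1/1*9/10) = [1/2, 9/10)
  'a': [0/1 + 1/1*9/10, 0/1 + 1/1*1/1) = [9/10, 1/1)
  emit 'd', narrow to [0/1, 1/5)
Step 2: interval [0/1, 1/5), width = 1/5 - 0/1 = 1/5
  'd': [0/1 + 1/5*0/1, 0/1 + 1/5*1/5) = [0/1, 1/25) <- contains code 39/1250
  'e': [0/1 + 1/5*1/5, 0/1 + 1/5*1/2) = [1/25, 1/10)
  'c': [0/1 + 1/5*1/2, 0/1 + 1/5*9/10) = [1/10, 9/50)
  'a': [0/1 + 1/5*9/10, 0/1 + 1/5*1/1) = [9/50, 1/5)
  emit 'd', narrow to [0/1, 1/25)
Step 3: interval [0/1, 1/25), width = 1/25 - 0/1 = 1/25
  'd': [0/1 + 1/25*0/1, 0/1 + 1/25*1/5) = [0/1, 1/125)
  'e': [0/1 + 1/25*1/5, 0/1 + 1/25*1/2) = [1/125, 1/50)
  'c': [0/1 + 1/25*1/2, 0/1 + 1/25*9/10) = [1/50, 9/250) <- contains code 39/1250
  'a': [0/1 + 1/25*9/10, 0/1 + 1/25*1/1) = [9/250, 1/25)
  emit 'c', narrow to [1/50, 9/250)
Step 4: interval [1/50, 9/250), width = 9/250 - 1/50 = 2/125
  'd': [1/50 + 2/125*0/1, 1/50 + 2/125*1/5) = [1/50, 29/1250)
  'e': [1/50 + 2/125*1/5, 1/50 + 2/125*1/2) = [29/1250, 7/250)
  'c': [1/50 + 2/125*1/2, 1/50 + 2/125*9/10) = [7/250, 43/1250) <- contains code 39/1250
  'a': [1/50 + 2/125*9/10, 1/50 + 2/125*1/1) = [43/1250, 9/250)
  emit 'c', narrow to [7/250, 43/1250)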